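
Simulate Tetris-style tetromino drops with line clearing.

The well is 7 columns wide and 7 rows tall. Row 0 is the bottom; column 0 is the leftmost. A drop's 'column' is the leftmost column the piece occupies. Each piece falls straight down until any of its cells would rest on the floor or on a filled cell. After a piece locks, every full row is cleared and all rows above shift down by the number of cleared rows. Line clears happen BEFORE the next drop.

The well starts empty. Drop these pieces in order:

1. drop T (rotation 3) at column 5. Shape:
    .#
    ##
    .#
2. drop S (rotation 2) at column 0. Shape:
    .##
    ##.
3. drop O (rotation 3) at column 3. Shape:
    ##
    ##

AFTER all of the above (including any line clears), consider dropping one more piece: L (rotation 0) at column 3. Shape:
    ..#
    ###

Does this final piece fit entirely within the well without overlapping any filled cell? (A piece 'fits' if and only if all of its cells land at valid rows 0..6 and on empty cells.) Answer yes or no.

Answer: yes

Derivation:
Drop 1: T rot3 at col 5 lands with bottom-row=0; cleared 0 line(s) (total 0); column heights now [0 0 0 0 0 2 3], max=3
Drop 2: S rot2 at col 0 lands with bottom-row=0; cleared 0 line(s) (total 0); column heights now [1 2 2 0 0 2 3], max=3
Drop 3: O rot3 at col 3 lands with bottom-row=0; cleared 0 line(s) (total 0); column heights now [1 2 2 2 2 2 3], max=3
Test piece L rot0 at col 3 (width 3): heights before test = [1 2 2 2 2 2 3]; fits = True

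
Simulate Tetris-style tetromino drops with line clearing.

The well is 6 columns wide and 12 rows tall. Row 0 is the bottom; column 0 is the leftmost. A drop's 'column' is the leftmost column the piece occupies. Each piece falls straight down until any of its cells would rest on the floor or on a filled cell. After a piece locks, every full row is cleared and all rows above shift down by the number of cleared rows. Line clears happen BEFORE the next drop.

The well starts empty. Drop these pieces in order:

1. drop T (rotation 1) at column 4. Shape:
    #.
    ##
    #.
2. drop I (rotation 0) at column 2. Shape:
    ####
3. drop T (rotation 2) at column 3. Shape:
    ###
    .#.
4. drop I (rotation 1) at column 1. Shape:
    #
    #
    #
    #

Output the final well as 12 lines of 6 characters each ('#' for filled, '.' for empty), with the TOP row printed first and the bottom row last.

Answer: ......
......
......
......
......
......
...###
....#.
.#####
.#..#.
.#..##
.#..#.

Derivation:
Drop 1: T rot1 at col 4 lands with bottom-row=0; cleared 0 line(s) (total 0); column heights now [0 0 0 0 3 2], max=3
Drop 2: I rot0 at col 2 lands with bottom-row=3; cleared 0 line(s) (total 0); column heights now [0 0 4 4 4 4], max=4
Drop 3: T rot2 at col 3 lands with bottom-row=4; cleared 0 line(s) (total 0); column heights now [0 0 4 6 6 6], max=6
Drop 4: I rot1 at col 1 lands with bottom-row=0; cleared 0 line(s) (total 0); column heights now [0 4 4 6 6 6], max=6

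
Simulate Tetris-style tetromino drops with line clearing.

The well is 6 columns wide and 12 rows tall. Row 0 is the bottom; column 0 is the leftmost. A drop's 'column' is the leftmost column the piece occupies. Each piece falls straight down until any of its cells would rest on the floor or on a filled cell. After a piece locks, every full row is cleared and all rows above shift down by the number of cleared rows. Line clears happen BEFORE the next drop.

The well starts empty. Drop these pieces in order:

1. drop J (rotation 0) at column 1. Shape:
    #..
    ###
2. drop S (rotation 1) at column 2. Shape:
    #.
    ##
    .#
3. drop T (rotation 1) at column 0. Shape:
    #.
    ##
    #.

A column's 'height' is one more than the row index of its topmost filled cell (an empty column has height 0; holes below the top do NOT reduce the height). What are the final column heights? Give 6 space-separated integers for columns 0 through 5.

Answer: 4 3 4 3 0 0

Derivation:
Drop 1: J rot0 at col 1 lands with bottom-row=0; cleared 0 line(s) (total 0); column heights now [0 2 1 1 0 0], max=2
Drop 2: S rot1 at col 2 lands with bottom-row=1; cleared 0 line(s) (total 0); column heights now [0 2 4 3 0 0], max=4
Drop 3: T rot1 at col 0 lands with bottom-row=1; cleared 0 line(s) (total 0); column heights now [4 3 4 3 0 0], max=4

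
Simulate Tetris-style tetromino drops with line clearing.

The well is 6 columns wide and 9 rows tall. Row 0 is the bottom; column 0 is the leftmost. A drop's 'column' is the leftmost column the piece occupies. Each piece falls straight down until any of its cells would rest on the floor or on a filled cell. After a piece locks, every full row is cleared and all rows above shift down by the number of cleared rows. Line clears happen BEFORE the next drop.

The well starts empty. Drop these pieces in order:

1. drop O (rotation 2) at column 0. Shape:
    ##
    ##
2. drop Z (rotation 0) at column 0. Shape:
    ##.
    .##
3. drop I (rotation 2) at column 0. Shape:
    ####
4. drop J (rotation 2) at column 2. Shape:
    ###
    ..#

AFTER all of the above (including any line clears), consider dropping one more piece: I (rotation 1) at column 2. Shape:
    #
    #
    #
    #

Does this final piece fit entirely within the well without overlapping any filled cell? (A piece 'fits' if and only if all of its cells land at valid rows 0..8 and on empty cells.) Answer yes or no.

Answer: no

Derivation:
Drop 1: O rot2 at col 0 lands with bottom-row=0; cleared 0 line(s) (total 0); column heights now [2 2 0 0 0 0], max=2
Drop 2: Z rot0 at col 0 lands with bottom-row=2; cleared 0 line(s) (total 0); column heights now [4 4 3 0 0 0], max=4
Drop 3: I rot2 at col 0 lands with bottom-row=4; cleared 0 line(s) (total 0); column heights now [5 5 5 5 0 0], max=5
Drop 4: J rot2 at col 2 lands with bottom-row=4; cleared 0 line(s) (total 0); column heights now [5 5 6 6 6 0], max=6
Test piece I rot1 at col 2 (width 1): heights before test = [5 5 6 6 6 0]; fits = False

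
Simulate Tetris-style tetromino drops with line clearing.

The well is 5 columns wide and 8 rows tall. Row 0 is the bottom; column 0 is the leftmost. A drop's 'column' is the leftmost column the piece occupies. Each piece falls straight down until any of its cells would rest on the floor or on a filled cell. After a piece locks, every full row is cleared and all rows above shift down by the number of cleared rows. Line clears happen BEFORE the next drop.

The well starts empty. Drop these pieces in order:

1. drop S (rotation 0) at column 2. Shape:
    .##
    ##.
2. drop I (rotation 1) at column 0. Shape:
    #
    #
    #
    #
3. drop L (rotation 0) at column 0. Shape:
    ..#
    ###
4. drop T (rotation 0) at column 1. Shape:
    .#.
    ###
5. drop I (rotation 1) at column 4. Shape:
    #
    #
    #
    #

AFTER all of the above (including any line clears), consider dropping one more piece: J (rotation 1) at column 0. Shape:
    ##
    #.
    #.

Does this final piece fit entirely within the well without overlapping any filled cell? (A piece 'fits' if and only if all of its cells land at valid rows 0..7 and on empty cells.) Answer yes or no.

Drop 1: S rot0 at col 2 lands with bottom-row=0; cleared 0 line(s) (total 0); column heights now [0 0 1 2 2], max=2
Drop 2: I rot1 at col 0 lands with bottom-row=0; cleared 0 line(s) (total 0); column heights now [4 0 1 2 2], max=4
Drop 3: L rot0 at col 0 lands with bottom-row=4; cleared 0 line(s) (total 0); column heights now [5 5 6 2 2], max=6
Drop 4: T rot0 at col 1 lands with bottom-row=6; cleared 0 line(s) (total 0); column heights now [5 7 8 7 2], max=8
Drop 5: I rot1 at col 4 lands with bottom-row=2; cleared 0 line(s) (total 0); column heights now [5 7 8 7 6], max=8
Test piece J rot1 at col 0 (width 2): heights before test = [5 7 8 7 6]; fits = True

Answer: yes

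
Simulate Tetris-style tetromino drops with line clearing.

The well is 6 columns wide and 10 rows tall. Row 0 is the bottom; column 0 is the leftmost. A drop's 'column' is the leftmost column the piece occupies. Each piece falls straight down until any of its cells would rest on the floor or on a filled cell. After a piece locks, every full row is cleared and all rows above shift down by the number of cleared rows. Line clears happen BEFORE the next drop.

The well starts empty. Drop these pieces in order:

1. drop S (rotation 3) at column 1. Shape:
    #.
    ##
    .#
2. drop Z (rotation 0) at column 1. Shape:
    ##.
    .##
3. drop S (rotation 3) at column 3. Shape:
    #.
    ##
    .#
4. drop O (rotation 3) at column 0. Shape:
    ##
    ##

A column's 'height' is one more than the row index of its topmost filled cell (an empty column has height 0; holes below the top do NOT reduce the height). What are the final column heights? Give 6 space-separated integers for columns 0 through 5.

Answer: 6 6 4 5 4 0

Derivation:
Drop 1: S rot3 at col 1 lands with bottom-row=0; cleared 0 line(s) (total 0); column heights now [0 3 2 0 0 0], max=3
Drop 2: Z rot0 at col 1 lands with bottom-row=2; cleared 0 line(s) (total 0); column heights now [0 4 4 3 0 0], max=4
Drop 3: S rot3 at col 3 lands with bottom-row=2; cleared 0 line(s) (total 0); column heights now [0 4 4 5 4 0], max=5
Drop 4: O rot3 at col 0 lands with bottom-row=4; cleared 0 line(s) (total 0); column heights now [6 6 4 5 4 0], max=6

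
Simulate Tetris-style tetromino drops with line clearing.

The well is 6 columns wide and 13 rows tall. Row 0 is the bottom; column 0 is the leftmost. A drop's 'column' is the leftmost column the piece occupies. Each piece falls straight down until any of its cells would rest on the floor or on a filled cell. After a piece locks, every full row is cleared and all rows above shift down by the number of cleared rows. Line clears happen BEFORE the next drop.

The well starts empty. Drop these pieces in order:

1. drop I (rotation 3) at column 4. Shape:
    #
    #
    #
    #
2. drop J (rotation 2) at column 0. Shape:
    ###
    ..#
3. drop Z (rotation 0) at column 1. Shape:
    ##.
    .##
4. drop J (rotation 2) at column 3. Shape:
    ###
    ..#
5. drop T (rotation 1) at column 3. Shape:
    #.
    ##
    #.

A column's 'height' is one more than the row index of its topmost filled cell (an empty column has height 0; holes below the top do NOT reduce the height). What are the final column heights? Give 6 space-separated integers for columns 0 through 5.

Drop 1: I rot3 at col 4 lands with bottom-row=0; cleared 0 line(s) (total 0); column heights now [0 0 0 0 4 0], max=4
Drop 2: J rot2 at col 0 lands with bottom-row=0; cleared 0 line(s) (total 0); column heights now [2 2 2 0 4 0], max=4
Drop 3: Z rot0 at col 1 lands with bottom-row=2; cleared 0 line(s) (total 0); column heights now [2 4 4 3 4 0], max=4
Drop 4: J rot2 at col 3 lands with bottom-row=3; cleared 0 line(s) (total 0); column heights now [2 4 4 5 5 5], max=5
Drop 5: T rot1 at col 3 lands with bottom-row=5; cleared 0 line(s) (total 0); column heights now [2 4 4 8 7 5], max=8

Answer: 2 4 4 8 7 5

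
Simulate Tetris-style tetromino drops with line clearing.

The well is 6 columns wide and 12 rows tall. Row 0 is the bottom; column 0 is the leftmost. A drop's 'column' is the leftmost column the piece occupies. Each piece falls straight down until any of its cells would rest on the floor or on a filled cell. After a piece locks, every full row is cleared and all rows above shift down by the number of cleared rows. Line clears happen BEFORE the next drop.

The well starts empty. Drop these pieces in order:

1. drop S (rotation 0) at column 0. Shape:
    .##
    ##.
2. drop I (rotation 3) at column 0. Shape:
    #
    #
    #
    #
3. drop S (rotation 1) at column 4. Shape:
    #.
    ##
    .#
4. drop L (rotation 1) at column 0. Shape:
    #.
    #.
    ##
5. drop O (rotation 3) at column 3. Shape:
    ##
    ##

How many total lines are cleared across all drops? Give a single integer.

Drop 1: S rot0 at col 0 lands with bottom-row=0; cleared 0 line(s) (total 0); column heights now [1 2 2 0 0 0], max=2
Drop 2: I rot3 at col 0 lands with bottom-row=1; cleared 0 line(s) (total 0); column heights now [5 2 2 0 0 0], max=5
Drop 3: S rot1 at col 4 lands with bottom-row=0; cleared 0 line(s) (total 0); column heights now [5 2 2 0 3 2], max=5
Drop 4: L rot1 at col 0 lands with bottom-row=5; cleared 0 line(s) (total 0); column heights now [8 6 2 0 3 2], max=8
Drop 5: O rot3 at col 3 lands with bottom-row=3; cleared 0 line(s) (total 0); column heights now [8 6 2 5 5 2], max=8

Answer: 0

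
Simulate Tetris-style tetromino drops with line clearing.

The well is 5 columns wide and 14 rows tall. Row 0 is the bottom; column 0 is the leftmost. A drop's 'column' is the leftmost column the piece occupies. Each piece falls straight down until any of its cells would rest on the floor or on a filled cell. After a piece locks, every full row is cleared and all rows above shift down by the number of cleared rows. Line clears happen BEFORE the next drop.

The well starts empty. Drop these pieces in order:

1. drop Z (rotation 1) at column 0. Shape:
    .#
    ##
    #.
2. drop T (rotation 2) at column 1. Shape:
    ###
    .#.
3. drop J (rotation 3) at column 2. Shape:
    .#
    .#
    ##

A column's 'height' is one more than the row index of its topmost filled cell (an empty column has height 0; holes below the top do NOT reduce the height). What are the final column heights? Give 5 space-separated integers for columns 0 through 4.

Answer: 2 4 5 7 0

Derivation:
Drop 1: Z rot1 at col 0 lands with bottom-row=0; cleared 0 line(s) (total 0); column heights now [2 3 0 0 0], max=3
Drop 2: T rot2 at col 1 lands with bottom-row=2; cleared 0 line(s) (total 0); column heights now [2 4 4 4 0], max=4
Drop 3: J rot3 at col 2 lands with bottom-row=4; cleared 0 line(s) (total 0); column heights now [2 4 5 7 0], max=7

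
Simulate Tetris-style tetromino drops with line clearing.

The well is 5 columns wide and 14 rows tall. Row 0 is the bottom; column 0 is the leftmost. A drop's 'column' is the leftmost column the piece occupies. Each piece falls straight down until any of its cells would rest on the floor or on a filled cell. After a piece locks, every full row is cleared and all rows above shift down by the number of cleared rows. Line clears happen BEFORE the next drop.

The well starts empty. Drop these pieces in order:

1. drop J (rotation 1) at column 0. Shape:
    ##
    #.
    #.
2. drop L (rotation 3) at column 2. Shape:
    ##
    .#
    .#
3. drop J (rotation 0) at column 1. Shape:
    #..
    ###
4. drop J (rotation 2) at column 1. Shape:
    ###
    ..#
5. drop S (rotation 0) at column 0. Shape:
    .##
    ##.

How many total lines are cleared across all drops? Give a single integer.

Drop 1: J rot1 at col 0 lands with bottom-row=0; cleared 0 line(s) (total 0); column heights now [3 3 0 0 0], max=3
Drop 2: L rot3 at col 2 lands with bottom-row=0; cleared 0 line(s) (total 0); column heights now [3 3 3 3 0], max=3
Drop 3: J rot0 at col 1 lands with bottom-row=3; cleared 0 line(s) (total 0); column heights now [3 5 4 4 0], max=5
Drop 4: J rot2 at col 1 lands with bottom-row=4; cleared 0 line(s) (total 0); column heights now [3 6 6 6 0], max=6
Drop 5: S rot0 at col 0 lands with bottom-row=6; cleared 0 line(s) (total 0); column heights now [7 8 8 6 0], max=8

Answer: 0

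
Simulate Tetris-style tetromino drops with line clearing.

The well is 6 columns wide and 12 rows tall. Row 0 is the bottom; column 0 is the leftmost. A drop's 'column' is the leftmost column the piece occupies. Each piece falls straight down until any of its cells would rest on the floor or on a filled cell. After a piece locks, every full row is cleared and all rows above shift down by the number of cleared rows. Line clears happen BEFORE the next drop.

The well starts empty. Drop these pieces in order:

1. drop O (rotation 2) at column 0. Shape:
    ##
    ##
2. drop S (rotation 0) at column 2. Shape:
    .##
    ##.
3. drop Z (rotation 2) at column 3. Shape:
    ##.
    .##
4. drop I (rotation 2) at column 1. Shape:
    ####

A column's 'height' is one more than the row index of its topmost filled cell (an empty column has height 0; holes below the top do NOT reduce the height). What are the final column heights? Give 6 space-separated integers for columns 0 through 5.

Drop 1: O rot2 at col 0 lands with bottom-row=0; cleared 0 line(s) (total 0); column heights now [2 2 0 0 0 0], max=2
Drop 2: S rot0 at col 2 lands with bottom-row=0; cleared 0 line(s) (total 0); column heights now [2 2 1 2 2 0], max=2
Drop 3: Z rot2 at col 3 lands with bottom-row=2; cleared 0 line(s) (total 0); column heights now [2 2 1 4 4 3], max=4
Drop 4: I rot2 at col 1 lands with bottom-row=4; cleared 0 line(s) (total 0); column heights now [2 5 5 5 5 3], max=5

Answer: 2 5 5 5 5 3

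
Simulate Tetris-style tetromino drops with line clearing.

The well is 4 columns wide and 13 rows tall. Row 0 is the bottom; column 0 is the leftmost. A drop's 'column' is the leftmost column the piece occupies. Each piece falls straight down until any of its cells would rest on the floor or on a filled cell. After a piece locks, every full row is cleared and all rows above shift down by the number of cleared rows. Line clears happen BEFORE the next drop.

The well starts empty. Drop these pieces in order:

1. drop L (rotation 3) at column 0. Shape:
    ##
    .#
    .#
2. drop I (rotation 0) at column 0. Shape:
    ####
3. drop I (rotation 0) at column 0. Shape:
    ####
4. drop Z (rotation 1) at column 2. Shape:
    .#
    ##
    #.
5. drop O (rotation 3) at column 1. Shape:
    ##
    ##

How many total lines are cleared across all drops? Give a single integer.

Drop 1: L rot3 at col 0 lands with bottom-row=0; cleared 0 line(s) (total 0); column heights now [3 3 0 0], max=3
Drop 2: I rot0 at col 0 lands with bottom-row=3; cleared 1 line(s) (total 1); column heights now [3 3 0 0], max=3
Drop 3: I rot0 at col 0 lands with bottom-row=3; cleared 1 line(s) (total 2); column heights now [3 3 0 0], max=3
Drop 4: Z rot1 at col 2 lands with bottom-row=0; cleared 0 line(s) (total 2); column heights now [3 3 2 3], max=3
Drop 5: O rot3 at col 1 lands with bottom-row=3; cleared 0 line(s) (total 2); column heights now [3 5 5 3], max=5

Answer: 2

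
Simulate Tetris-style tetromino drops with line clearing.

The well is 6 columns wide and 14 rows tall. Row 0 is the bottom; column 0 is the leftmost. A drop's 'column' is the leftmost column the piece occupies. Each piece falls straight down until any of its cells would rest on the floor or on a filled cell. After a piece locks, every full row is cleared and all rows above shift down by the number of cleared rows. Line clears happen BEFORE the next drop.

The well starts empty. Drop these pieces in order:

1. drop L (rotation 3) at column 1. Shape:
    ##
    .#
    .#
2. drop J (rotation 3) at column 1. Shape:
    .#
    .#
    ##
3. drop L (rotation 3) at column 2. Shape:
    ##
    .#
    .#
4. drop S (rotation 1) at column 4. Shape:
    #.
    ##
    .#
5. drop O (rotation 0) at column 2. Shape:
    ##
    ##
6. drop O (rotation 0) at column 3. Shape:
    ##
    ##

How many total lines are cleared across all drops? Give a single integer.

Drop 1: L rot3 at col 1 lands with bottom-row=0; cleared 0 line(s) (total 0); column heights now [0 3 3 0 0 0], max=3
Drop 2: J rot3 at col 1 lands with bottom-row=3; cleared 0 line(s) (total 0); column heights now [0 4 6 0 0 0], max=6
Drop 3: L rot3 at col 2 lands with bottom-row=4; cleared 0 line(s) (total 0); column heights now [0 4 7 7 0 0], max=7
Drop 4: S rot1 at col 4 lands with bottom-row=0; cleared 0 line(s) (total 0); column heights now [0 4 7 7 3 2], max=7
Drop 5: O rot0 at col 2 lands with bottom-row=7; cleared 0 line(s) (total 0); column heights now [0 4 9 9 3 2], max=9
Drop 6: O rot0 at col 3 lands with bottom-row=9; cleared 0 line(s) (total 0); column heights now [0 4 9 11 11 2], max=11

Answer: 0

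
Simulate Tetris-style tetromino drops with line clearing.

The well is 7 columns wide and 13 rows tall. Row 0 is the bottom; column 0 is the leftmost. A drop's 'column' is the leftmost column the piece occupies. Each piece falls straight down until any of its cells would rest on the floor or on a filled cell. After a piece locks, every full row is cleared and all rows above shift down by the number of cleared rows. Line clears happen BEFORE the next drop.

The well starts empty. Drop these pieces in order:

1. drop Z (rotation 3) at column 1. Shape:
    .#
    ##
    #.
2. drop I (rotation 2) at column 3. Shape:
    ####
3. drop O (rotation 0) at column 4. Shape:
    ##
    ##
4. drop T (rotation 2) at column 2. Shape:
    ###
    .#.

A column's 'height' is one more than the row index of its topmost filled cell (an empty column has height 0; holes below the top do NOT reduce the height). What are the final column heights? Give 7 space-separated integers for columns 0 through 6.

Drop 1: Z rot3 at col 1 lands with bottom-row=0; cleared 0 line(s) (total 0); column heights now [0 2 3 0 0 0 0], max=3
Drop 2: I rot2 at col 3 lands with bottom-row=0; cleared 0 line(s) (total 0); column heights now [0 2 3 1 1 1 1], max=3
Drop 3: O rot0 at col 4 lands with bottom-row=1; cleared 0 line(s) (total 0); column heights now [0 2 3 1 3 3 1], max=3
Drop 4: T rot2 at col 2 lands with bottom-row=2; cleared 0 line(s) (total 0); column heights now [0 2 4 4 4 3 1], max=4

Answer: 0 2 4 4 4 3 1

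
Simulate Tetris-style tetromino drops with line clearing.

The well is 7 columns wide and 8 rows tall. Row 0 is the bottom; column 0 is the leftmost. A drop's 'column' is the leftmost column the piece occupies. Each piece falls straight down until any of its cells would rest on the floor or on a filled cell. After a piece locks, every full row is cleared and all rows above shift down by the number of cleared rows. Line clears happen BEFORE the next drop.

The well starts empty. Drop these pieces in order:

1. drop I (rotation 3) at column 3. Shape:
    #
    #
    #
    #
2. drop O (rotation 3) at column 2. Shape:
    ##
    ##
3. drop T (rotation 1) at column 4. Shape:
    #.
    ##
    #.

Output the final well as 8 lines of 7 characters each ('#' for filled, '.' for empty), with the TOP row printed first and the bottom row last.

Answer: .......
.......
..##...
..##...
...#...
...##..
...###.
...##..

Derivation:
Drop 1: I rot3 at col 3 lands with bottom-row=0; cleared 0 line(s) (total 0); column heights now [0 0 0 4 0 0 0], max=4
Drop 2: O rot3 at col 2 lands with bottom-row=4; cleared 0 line(s) (total 0); column heights now [0 0 6 6 0 0 0], max=6
Drop 3: T rot1 at col 4 lands with bottom-row=0; cleared 0 line(s) (total 0); column heights now [0 0 6 6 3 2 0], max=6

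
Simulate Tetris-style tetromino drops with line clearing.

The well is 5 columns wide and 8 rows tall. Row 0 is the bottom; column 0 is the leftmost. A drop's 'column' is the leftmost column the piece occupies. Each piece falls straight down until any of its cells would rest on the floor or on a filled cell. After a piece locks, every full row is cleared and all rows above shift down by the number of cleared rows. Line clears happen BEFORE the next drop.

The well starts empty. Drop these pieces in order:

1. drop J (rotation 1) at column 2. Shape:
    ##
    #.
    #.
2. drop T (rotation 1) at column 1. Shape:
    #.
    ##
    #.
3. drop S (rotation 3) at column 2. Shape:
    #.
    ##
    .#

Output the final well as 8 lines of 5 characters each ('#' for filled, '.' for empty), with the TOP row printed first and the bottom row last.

Answer: .....
.....
..#..
.###.
.###.
.###.
..#..
..#..

Derivation:
Drop 1: J rot1 at col 2 lands with bottom-row=0; cleared 0 line(s) (total 0); column heights now [0 0 3 3 0], max=3
Drop 2: T rot1 at col 1 lands with bottom-row=2; cleared 0 line(s) (total 0); column heights now [0 5 4 3 0], max=5
Drop 3: S rot3 at col 2 lands with bottom-row=3; cleared 0 line(s) (total 0); column heights now [0 5 6 5 0], max=6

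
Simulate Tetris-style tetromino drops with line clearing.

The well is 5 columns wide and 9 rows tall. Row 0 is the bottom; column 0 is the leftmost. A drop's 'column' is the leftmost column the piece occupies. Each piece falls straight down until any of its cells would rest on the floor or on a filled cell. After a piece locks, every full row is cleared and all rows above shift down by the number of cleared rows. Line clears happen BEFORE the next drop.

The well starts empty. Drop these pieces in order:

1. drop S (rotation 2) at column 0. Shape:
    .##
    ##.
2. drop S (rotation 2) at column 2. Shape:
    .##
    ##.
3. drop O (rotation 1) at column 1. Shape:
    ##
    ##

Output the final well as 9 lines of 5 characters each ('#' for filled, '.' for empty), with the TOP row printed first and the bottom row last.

Drop 1: S rot2 at col 0 lands with bottom-row=0; cleared 0 line(s) (total 0); column heights now [1 2 2 0 0], max=2
Drop 2: S rot2 at col 2 lands with bottom-row=2; cleared 0 line(s) (total 0); column heights now [1 2 3 4 4], max=4
Drop 3: O rot1 at col 1 lands with bottom-row=3; cleared 0 line(s) (total 0); column heights now [1 5 5 4 4], max=5

Answer: .....
.....
.....
.....
.##..
.####
..##.
.##..
##...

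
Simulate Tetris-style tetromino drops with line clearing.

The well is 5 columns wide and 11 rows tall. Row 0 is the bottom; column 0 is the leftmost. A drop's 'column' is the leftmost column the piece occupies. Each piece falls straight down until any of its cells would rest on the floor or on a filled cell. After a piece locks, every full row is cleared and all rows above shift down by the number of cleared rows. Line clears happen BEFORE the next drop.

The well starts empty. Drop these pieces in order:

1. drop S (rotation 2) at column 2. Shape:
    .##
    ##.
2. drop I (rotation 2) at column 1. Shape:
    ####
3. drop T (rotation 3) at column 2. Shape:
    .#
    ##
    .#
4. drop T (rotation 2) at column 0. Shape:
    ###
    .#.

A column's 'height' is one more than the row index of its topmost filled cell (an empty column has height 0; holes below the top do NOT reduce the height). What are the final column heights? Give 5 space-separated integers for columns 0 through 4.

Answer: 6 6 6 6 3

Derivation:
Drop 1: S rot2 at col 2 lands with bottom-row=0; cleared 0 line(s) (total 0); column heights now [0 0 1 2 2], max=2
Drop 2: I rot2 at col 1 lands with bottom-row=2; cleared 0 line(s) (total 0); column heights now [0 3 3 3 3], max=3
Drop 3: T rot3 at col 2 lands with bottom-row=3; cleared 0 line(s) (total 0); column heights now [0 3 5 6 3], max=6
Drop 4: T rot2 at col 0 lands with bottom-row=4; cleared 0 line(s) (total 0); column heights now [6 6 6 6 3], max=6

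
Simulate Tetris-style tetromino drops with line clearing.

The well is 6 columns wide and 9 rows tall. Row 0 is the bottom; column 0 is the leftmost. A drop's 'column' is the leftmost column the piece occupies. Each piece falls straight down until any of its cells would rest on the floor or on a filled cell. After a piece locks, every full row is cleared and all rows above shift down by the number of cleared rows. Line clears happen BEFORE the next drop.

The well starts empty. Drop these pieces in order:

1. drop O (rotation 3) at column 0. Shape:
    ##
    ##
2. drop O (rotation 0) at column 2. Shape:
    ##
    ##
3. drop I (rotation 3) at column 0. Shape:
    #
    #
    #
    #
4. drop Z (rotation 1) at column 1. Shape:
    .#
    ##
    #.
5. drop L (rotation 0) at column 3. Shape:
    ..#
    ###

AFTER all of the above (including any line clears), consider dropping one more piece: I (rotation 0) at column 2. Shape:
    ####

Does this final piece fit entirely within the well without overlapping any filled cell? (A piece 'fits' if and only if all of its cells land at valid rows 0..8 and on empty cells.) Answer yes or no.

Drop 1: O rot3 at col 0 lands with bottom-row=0; cleared 0 line(s) (total 0); column heights now [2 2 0 0 0 0], max=2
Drop 2: O rot0 at col 2 lands with bottom-row=0; cleared 0 line(s) (total 0); column heights now [2 2 2 2 0 0], max=2
Drop 3: I rot3 at col 0 lands with bottom-row=2; cleared 0 line(s) (total 0); column heights now [6 2 2 2 0 0], max=6
Drop 4: Z rot1 at col 1 lands with bottom-row=2; cleared 0 line(s) (total 0); column heights now [6 4 5 2 0 0], max=6
Drop 5: L rot0 at col 3 lands with bottom-row=2; cleared 0 line(s) (total 0); column heights now [6 4 5 3 3 4], max=6
Test piece I rot0 at col 2 (width 4): heights before test = [6 4 5 3 3 4]; fits = True

Answer: yes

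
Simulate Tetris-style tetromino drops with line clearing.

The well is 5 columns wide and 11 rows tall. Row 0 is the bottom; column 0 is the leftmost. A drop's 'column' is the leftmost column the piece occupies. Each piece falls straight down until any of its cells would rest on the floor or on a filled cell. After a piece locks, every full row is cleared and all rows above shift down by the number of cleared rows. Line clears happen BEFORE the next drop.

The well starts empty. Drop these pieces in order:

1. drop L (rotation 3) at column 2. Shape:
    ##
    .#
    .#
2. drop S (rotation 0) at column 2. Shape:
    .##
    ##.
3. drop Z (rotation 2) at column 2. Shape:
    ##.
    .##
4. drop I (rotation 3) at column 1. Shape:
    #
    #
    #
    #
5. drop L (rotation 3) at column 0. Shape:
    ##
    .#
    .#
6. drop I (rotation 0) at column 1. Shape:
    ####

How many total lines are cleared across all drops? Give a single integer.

Drop 1: L rot3 at col 2 lands with bottom-row=0; cleared 0 line(s) (total 0); column heights now [0 0 3 3 0], max=3
Drop 2: S rot0 at col 2 lands with bottom-row=3; cleared 0 line(s) (total 0); column heights now [0 0 4 5 5], max=5
Drop 3: Z rot2 at col 2 lands with bottom-row=5; cleared 0 line(s) (total 0); column heights now [0 0 7 7 6], max=7
Drop 4: I rot3 at col 1 lands with bottom-row=0; cleared 0 line(s) (total 0); column heights now [0 4 7 7 6], max=7
Drop 5: L rot3 at col 0 lands with bottom-row=4; cleared 0 line(s) (total 0); column heights now [7 7 7 7 6], max=7
Drop 6: I rot0 at col 1 lands with bottom-row=7; cleared 0 line(s) (total 0); column heights now [7 8 8 8 8], max=8

Answer: 0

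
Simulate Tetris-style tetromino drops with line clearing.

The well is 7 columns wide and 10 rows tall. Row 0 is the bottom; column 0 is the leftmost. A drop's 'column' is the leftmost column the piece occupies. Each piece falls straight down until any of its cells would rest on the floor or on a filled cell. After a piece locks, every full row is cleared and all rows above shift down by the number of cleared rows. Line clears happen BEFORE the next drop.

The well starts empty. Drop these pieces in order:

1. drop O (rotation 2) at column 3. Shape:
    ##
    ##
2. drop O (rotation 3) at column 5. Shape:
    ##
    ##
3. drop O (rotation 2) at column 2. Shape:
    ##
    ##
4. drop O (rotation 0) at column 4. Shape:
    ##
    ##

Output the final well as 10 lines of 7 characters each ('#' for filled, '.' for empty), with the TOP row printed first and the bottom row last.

Answer: .......
.......
.......
.......
.......
.......
..####.
..####.
...####
...####

Derivation:
Drop 1: O rot2 at col 3 lands with bottom-row=0; cleared 0 line(s) (total 0); column heights now [0 0 0 2 2 0 0], max=2
Drop 2: O rot3 at col 5 lands with bottom-row=0; cleared 0 line(s) (total 0); column heights now [0 0 0 2 2 2 2], max=2
Drop 3: O rot2 at col 2 lands with bottom-row=2; cleared 0 line(s) (total 0); column heights now [0 0 4 4 2 2 2], max=4
Drop 4: O rot0 at col 4 lands with bottom-row=2; cleared 0 line(s) (total 0); column heights now [0 0 4 4 4 4 2], max=4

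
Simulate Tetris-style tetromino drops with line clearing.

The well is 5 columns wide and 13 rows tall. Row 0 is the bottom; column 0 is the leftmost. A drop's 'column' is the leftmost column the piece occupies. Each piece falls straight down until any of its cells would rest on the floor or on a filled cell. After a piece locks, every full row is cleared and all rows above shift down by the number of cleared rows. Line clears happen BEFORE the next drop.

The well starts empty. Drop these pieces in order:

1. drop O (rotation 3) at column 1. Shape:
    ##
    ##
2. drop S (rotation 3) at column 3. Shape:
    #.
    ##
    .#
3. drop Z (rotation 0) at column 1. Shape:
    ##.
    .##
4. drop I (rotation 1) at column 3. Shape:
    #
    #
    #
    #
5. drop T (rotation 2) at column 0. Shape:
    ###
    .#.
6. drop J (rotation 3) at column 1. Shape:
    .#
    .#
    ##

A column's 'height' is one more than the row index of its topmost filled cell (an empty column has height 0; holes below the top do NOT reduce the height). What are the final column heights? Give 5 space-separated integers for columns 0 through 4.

Drop 1: O rot3 at col 1 lands with bottom-row=0; cleared 0 line(s) (total 0); column heights now [0 2 2 0 0], max=2
Drop 2: S rot3 at col 3 lands with bottom-row=0; cleared 0 line(s) (total 0); column heights now [0 2 2 3 2], max=3
Drop 3: Z rot0 at col 1 lands with bottom-row=3; cleared 0 line(s) (total 0); column heights now [0 5 5 4 2], max=5
Drop 4: I rot1 at col 3 lands with bottom-row=4; cleared 0 line(s) (total 0); column heights now [0 5 5 8 2], max=8
Drop 5: T rot2 at col 0 lands with bottom-row=5; cleared 0 line(s) (total 0); column heights now [7 7 7 8 2], max=8
Drop 6: J rot3 at col 1 lands with bottom-row=7; cleared 0 line(s) (total 0); column heights now [7 8 10 8 2], max=10

Answer: 7 8 10 8 2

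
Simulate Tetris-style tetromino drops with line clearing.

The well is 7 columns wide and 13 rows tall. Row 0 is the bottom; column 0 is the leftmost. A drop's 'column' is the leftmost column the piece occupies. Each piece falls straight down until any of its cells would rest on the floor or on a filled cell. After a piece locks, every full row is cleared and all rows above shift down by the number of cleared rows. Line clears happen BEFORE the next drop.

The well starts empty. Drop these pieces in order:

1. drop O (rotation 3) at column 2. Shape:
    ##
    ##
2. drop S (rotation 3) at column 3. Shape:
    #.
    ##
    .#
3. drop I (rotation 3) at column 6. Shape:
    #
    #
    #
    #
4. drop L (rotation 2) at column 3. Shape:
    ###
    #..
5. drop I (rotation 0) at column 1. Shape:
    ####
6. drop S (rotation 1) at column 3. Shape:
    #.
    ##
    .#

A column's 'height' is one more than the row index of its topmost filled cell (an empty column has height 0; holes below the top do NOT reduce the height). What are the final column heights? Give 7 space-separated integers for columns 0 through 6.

Answer: 0 7 7 10 9 6 4

Derivation:
Drop 1: O rot3 at col 2 lands with bottom-row=0; cleared 0 line(s) (total 0); column heights now [0 0 2 2 0 0 0], max=2
Drop 2: S rot3 at col 3 lands with bottom-row=1; cleared 0 line(s) (total 0); column heights now [0 0 2 4 3 0 0], max=4
Drop 3: I rot3 at col 6 lands with bottom-row=0; cleared 0 line(s) (total 0); column heights now [0 0 2 4 3 0 4], max=4
Drop 4: L rot2 at col 3 lands with bottom-row=4; cleared 0 line(s) (total 0); column heights now [0 0 2 6 6 6 4], max=6
Drop 5: I rot0 at col 1 lands with bottom-row=6; cleared 0 line(s) (total 0); column heights now [0 7 7 7 7 6 4], max=7
Drop 6: S rot1 at col 3 lands with bottom-row=7; cleared 0 line(s) (total 0); column heights now [0 7 7 10 9 6 4], max=10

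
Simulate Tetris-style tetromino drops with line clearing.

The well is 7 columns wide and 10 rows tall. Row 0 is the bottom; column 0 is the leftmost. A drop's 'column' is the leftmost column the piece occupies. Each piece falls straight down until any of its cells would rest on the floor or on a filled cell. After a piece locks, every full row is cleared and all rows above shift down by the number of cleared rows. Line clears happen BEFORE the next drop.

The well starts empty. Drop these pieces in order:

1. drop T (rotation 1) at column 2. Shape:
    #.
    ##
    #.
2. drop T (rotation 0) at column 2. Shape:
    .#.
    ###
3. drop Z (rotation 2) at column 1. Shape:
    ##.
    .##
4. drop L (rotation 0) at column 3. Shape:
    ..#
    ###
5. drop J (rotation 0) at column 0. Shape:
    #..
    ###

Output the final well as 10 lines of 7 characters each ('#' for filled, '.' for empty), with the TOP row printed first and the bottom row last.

Drop 1: T rot1 at col 2 lands with bottom-row=0; cleared 0 line(s) (total 0); column heights now [0 0 3 2 0 0 0], max=3
Drop 2: T rot0 at col 2 lands with bottom-row=3; cleared 0 line(s) (total 0); column heights now [0 0 4 5 4 0 0], max=5
Drop 3: Z rot2 at col 1 lands with bottom-row=5; cleared 0 line(s) (total 0); column heights now [0 7 7 6 4 0 0], max=7
Drop 4: L rot0 at col 3 lands with bottom-row=6; cleared 0 line(s) (total 0); column heights now [0 7 7 7 7 8 0], max=8
Drop 5: J rot0 at col 0 lands with bottom-row=7; cleared 0 line(s) (total 0); column heights now [9 8 8 7 7 8 0], max=9

Answer: .......
#......
###..#.
.#####.
..##...
...#...
..###..
..#....
..##...
..#....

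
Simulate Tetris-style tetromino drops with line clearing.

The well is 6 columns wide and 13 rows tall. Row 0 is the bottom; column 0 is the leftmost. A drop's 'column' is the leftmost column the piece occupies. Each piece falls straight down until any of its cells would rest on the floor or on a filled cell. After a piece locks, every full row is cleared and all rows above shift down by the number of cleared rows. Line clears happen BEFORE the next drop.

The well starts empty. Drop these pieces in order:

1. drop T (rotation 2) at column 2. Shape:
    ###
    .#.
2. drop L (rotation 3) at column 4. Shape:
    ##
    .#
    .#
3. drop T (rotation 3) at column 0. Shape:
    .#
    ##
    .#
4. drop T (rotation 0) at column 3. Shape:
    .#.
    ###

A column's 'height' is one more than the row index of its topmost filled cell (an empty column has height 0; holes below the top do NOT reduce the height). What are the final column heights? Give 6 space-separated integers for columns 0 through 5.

Drop 1: T rot2 at col 2 lands with bottom-row=0; cleared 0 line(s) (total 0); column heights now [0 0 2 2 2 0], max=2
Drop 2: L rot3 at col 4 lands with bottom-row=0; cleared 0 line(s) (total 0); column heights now [0 0 2 2 3 3], max=3
Drop 3: T rot3 at col 0 lands with bottom-row=0; cleared 1 line(s) (total 1); column heights now [0 2 0 1 2 2], max=2
Drop 4: T rot0 at col 3 lands with bottom-row=2; cleared 0 line(s) (total 1); column heights now [0 2 0 3 4 3], max=4

Answer: 0 2 0 3 4 3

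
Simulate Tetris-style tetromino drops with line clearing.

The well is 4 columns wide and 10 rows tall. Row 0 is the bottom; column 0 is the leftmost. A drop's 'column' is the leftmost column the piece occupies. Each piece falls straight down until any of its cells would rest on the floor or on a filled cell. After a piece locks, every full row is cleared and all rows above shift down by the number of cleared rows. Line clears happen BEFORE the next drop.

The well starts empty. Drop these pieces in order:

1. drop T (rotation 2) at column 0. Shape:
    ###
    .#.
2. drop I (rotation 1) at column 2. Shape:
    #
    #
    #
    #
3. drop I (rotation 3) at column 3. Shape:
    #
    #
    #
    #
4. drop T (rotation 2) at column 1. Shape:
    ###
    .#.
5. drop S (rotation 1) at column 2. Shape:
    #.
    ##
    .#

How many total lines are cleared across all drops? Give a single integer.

Drop 1: T rot2 at col 0 lands with bottom-row=0; cleared 0 line(s) (total 0); column heights now [2 2 2 0], max=2
Drop 2: I rot1 at col 2 lands with bottom-row=2; cleared 0 line(s) (total 0); column heights now [2 2 6 0], max=6
Drop 3: I rot3 at col 3 lands with bottom-row=0; cleared 1 line(s) (total 1); column heights now [0 1 5 3], max=5
Drop 4: T rot2 at col 1 lands with bottom-row=5; cleared 0 line(s) (total 1); column heights now [0 7 7 7], max=7
Drop 5: S rot1 at col 2 lands with bottom-row=7; cleared 0 line(s) (total 1); column heights now [0 7 10 9], max=10

Answer: 1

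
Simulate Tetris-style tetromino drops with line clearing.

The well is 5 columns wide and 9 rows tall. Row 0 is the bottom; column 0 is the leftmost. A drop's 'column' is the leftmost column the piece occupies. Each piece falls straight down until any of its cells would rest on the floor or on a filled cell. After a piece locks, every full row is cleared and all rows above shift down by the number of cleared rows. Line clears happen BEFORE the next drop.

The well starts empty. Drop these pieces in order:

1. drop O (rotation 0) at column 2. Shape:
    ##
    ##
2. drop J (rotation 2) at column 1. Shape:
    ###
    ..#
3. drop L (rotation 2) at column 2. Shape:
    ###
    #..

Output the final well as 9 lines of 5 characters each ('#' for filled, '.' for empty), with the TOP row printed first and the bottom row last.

Drop 1: O rot0 at col 2 lands with bottom-row=0; cleared 0 line(s) (total 0); column heights now [0 0 2 2 0], max=2
Drop 2: J rot2 at col 1 lands with bottom-row=2; cleared 0 line(s) (total 0); column heights now [0 4 4 4 0], max=4
Drop 3: L rot2 at col 2 lands with bottom-row=4; cleared 0 line(s) (total 0); column heights now [0 4 6 6 6], max=6

Answer: .....
.....
.....
..###
..#..
.###.
...#.
..##.
..##.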